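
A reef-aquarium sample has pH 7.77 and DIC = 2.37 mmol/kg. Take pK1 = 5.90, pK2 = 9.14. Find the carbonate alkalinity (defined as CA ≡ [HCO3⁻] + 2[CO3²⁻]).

CA = 2.44 mmol/kg

CA = [HCO3⁻] + 2[CO3²⁻] = (α₁ + 2α₂)·DIC
At pH 7.77: [H⁺]/K1 = 10^-1.87 = 0.013490, K2/[H⁺] = 10^-1.37 = 0.042658
α₁ = 1/(1 + 0.013490 + 0.042658) = 1/1.0561 = 0.9468; α₂ = α₁·K2/[H⁺] = 0.04039
α₁ + 2α₂ = 1.0276
CA = 1.0276 × 2.37 = 2.44 mmol/kg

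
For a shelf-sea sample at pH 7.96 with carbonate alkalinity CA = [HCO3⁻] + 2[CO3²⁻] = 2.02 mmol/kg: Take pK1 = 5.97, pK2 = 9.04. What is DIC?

CA = [HCO3⁻] + 2[CO3²⁻] = (α₁ + 2α₂)·DIC
At pH 7.96: [H⁺]/K1 = 10^-1.99 = 0.010233, K2/[H⁺] = 10^-1.08 = 0.083176
α₁ = 1/(1 + 0.010233 + 0.083176) = 1/1.0934 = 0.9146; α₂ = α₁·K2/[H⁺] = 0.07607
α₁ + 2α₂ = 1.0667
DIC = CA / (α₁ + 2α₂) = 2.02 / 1.0667 = 1.89 mmol/kg

DIC = 1.89 mmol/kg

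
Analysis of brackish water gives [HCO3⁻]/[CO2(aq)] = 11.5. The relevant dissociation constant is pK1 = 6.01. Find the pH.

pH = 7.07

From K1 = [H⁺][HCO3⁻]/[CO2(aq)]:  pH = pK1 + log₁₀([HCO3⁻]/[CO2(aq)])
log₁₀(11.5) = +1.061
pH = 6.01 + (+1.061) = 7.07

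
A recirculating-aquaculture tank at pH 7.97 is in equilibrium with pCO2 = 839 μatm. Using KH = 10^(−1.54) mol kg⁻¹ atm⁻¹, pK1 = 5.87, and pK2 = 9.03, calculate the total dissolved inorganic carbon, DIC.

[CO2*] = KH · pCO2 = 10^(−1.54) × 839×10^-6 = 2.420×10^-5 mol/kg
α₀ = 1/(1 + K1/[H⁺] + K1K2/[H⁺]²) = 1/(1 + 10^+2.10 + 10^+1.04) = 0.007254
DIC = [CO2*]/α₀ = 2.420×10^-5 / 0.007254 = 3.34 mmol/kg

DIC = 3.34 mmol/kg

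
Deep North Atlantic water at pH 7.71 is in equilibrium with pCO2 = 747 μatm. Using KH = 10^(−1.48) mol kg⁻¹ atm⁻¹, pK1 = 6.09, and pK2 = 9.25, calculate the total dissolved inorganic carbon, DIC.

[CO2*] = KH · pCO2 = 10^(−1.48) × 747×10^-6 = 2.474×10^-5 mol/kg
α₀ = 1/(1 + K1/[H⁺] + K1K2/[H⁺]²) = 1/(1 + 10^+1.62 + 10^+0.08) = 0.02278
DIC = [CO2*]/α₀ = 2.474×10^-5 / 0.02278 = 1.09 mmol/kg

DIC = 1.09 mmol/kg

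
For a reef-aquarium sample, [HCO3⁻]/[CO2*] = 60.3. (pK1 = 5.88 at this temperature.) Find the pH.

pH = 7.66

From K1 = [H⁺][HCO3⁻]/[CO2*]:  pH = pK1 + log₁₀([HCO3⁻]/[CO2*])
log₁₀(60.3) = +1.780
pH = 5.88 + (+1.780) = 7.66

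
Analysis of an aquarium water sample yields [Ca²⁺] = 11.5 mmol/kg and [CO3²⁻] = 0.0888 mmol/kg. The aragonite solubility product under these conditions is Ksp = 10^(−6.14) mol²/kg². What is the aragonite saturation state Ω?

Ksp = 10^(−6.14) = 7.244×10^-7
Ω = [Ca²⁺][CO3²⁻]/Ksp = (11.5×10^-3)(0.0888×10^-3) / 7.244×10^-7 = 1.41

Ω = 1.41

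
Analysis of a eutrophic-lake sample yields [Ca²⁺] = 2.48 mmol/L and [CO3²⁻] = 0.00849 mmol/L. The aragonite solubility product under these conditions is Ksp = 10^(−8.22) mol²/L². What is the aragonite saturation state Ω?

Ω = 3.49

Ksp = 10^(−8.22) = 6.026×10^-9
Ω = [Ca²⁺][CO3²⁻]/Ksp = (2.48×10^-3)(0.00849×10^-3) / 6.026×10^-9 = 3.49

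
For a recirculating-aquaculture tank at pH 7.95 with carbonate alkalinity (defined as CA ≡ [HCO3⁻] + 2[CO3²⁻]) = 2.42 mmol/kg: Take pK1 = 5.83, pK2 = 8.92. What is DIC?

DIC = 2.22 mmol/kg

CA = [HCO3⁻] + 2[CO3²⁻] = (α₁ + 2α₂)·DIC
At pH 7.95: [H⁺]/K1 = 10^-2.12 = 0.0075858, K2/[H⁺] = 10^-0.97 = 0.10715
α₁ = 1/(1 + 0.0075858 + 0.10715) = 1/1.1147 = 0.8971; α₂ = α₁·K2/[H⁺] = 0.09612
α₁ + 2α₂ = 1.0893
DIC = CA / (α₁ + 2α₂) = 2.42 / 1.0893 = 2.22 mmol/kg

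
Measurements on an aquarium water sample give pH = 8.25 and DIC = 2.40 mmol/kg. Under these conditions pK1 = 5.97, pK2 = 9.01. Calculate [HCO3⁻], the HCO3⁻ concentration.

α₁ = 1 / (1 + [H⁺]/K1 + K2/[H⁺]) = 1 / (1 + 10^-2.28 + 10^-0.76)
   = 1 / (1 + 0.0052481 + 0.17378) = 1/1.1790 = 0.8482
[HCO3⁻] = α₁ × DIC = 0.8482 × 2.40 = 2.04 mmol/kg

[HCO3⁻] = 2.04 mmol/kg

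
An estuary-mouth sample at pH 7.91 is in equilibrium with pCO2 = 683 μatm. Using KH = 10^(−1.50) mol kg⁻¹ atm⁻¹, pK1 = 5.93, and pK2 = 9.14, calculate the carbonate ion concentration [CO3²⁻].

[CO2*] = KH · pCO2 = 10^(−1.50) × 683×10^-6 = 2.160×10^-5 mol/kg
α₀ = 1/(1 + K1/[H⁺] + K1K2/[H⁺]²) = 1/(1 + 10^+1.98 + 10^+0.75) = 0.009792
DIC = [CO2*]/α₀ = 2.160×10^-5 / 0.009792 = 2.206 mmol/kg
[CO3²⁻] = α₂·DIC; α₂ = 0.05507, so [CO3²⁻] = 0.05507 × 2.206 = 0.121 mmol/kg

[CO3²⁻] = 0.121 mmol/kg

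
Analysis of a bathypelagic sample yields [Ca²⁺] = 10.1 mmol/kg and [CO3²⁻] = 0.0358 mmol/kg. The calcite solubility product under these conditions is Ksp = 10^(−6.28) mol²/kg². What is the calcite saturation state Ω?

Ksp = 10^(−6.28) = 5.248×10^-7
Ω = [Ca²⁺][CO3²⁻]/Ksp = (10.1×10^-3)(0.0358×10^-3) / 5.248×10^-7 = 0.689

Ω = 0.689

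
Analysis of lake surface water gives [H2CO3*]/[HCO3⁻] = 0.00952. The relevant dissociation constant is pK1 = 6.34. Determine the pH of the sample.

From K1 = [H⁺][HCO3⁻]/[H2CO3*]:  pH = pK1 − log₁₀([H2CO3*]/[HCO3⁻])
log₁₀(0.00952) = -2.021
pH = 6.34 − (-2.021) = 8.36

pH = 8.36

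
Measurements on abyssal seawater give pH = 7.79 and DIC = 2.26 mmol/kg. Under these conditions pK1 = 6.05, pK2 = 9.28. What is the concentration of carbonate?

α₂ = 1 / (1 + [H⁺]/K2 + [H⁺]²/(K1K2)) = 1 / (1 + 10^+1.49 + 10^-0.25)
   = 1 / (1 + 30.903 + 0.56234) = 1/32.465 = 0.03080
[CO3²⁻] = α₂ × DIC = 0.03080 × 2.26 = 0.0696 mmol/kg

[CO3²⁻] = 0.0696 mmol/kg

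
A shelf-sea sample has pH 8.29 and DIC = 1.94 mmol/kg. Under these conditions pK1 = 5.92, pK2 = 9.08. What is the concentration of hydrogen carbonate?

[HCO3⁻] = 1.66 mmol/kg

α₁ = 1 / (1 + [H⁺]/K1 + K2/[H⁺]) = 1 / (1 + 10^-2.37 + 10^-0.79)
   = 1 / (1 + 0.0042658 + 0.16218) = 1/1.1664 = 0.8573
[HCO3⁻] = α₁ × DIC = 0.8573 × 1.94 = 1.66 mmol/kg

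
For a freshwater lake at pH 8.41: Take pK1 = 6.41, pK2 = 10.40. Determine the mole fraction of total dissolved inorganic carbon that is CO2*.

α₀ = 0.00980

α₀ = 1 / (1 + K1/[H⁺] + K1K2/[H⁺]²) = 1 / (1 + 10^+2.00 + 10^+0.01)
   = 1 / (1 + 100.00 + 1.0233) = 1/102.02 = 0.009802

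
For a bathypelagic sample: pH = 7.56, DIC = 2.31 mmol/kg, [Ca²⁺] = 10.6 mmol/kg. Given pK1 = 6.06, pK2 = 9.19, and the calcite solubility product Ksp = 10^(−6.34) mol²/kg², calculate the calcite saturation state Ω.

Ω = 1.19

α₂ = 1 / (1 + [H⁺]/K2 + [H⁺]²/(K1K2)) = 1 / (1 + 10^+1.63 + 10^+0.13)
   = 1 / (1 + 42.658 + 1.3490) = 1/45.007 = 0.02222
[CO3²⁻] = α₂ × DIC = 0.02222 × 2.31 = 0.05133 mmol/kg
Ksp = 10^(−6.34) = 4.571×10^-7
Ω = [Ca²⁺][CO3²⁻]/Ksp = (10.6×10^-3)(5.133×10^-5) / 4.571×10^-7 = 1.19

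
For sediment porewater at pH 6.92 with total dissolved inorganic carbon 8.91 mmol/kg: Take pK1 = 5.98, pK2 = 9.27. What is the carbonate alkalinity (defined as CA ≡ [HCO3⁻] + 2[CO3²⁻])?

CA = 8.03 mmol/kg

CA = [HCO3⁻] + 2[CO3²⁻] = (α₁ + 2α₂)·DIC
At pH 6.92: [H⁺]/K1 = 10^-0.94 = 0.11482, K2/[H⁺] = 10^-2.35 = 0.0044668
α₁ = 1/(1 + 0.11482 + 0.0044668) = 1/1.1193 = 0.8934; α₂ = α₁·K2/[H⁺] = 0.003991
α₁ + 2α₂ = 0.9014
CA = 0.9014 × 8.91 = 8.03 mmol/kg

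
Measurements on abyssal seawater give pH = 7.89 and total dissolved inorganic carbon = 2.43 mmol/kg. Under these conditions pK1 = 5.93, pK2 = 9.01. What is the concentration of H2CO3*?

[CO2*] = 0.0245 mmol/kg

α₀ = 1 / (1 + K1/[H⁺] + K1K2/[H⁺]²) = 1 / (1 + 10^+1.96 + 10^+0.84)
   = 1 / (1 + 91.201 + 6.9183) = 1/99.119 = 0.01009
[CO2*] = α₀ × DIC = 0.01009 × 2.43 = 0.0245 mmol/kg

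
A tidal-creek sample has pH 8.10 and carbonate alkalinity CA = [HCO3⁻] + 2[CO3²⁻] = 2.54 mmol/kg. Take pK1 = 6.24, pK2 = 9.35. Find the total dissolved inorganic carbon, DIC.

DIC = 2.44 mmol/kg

CA = [HCO3⁻] + 2[CO3²⁻] = (α₁ + 2α₂)·DIC
At pH 8.10: [H⁺]/K1 = 10^-1.86 = 0.013804, K2/[H⁺] = 10^-1.25 = 0.056234
α₁ = 1/(1 + 0.013804 + 0.056234) = 1/1.0700 = 0.9345; α₂ = α₁·K2/[H⁺] = 0.05255
α₁ + 2α₂ = 1.0397
DIC = CA / (α₁ + 2α₂) = 2.54 / 1.0397 = 2.44 mmol/kg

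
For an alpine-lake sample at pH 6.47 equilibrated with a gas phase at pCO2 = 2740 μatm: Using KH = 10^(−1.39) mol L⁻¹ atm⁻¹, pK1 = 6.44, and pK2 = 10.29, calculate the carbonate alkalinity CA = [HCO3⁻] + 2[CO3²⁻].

[CO2*] = KH · pCO2 = 10^(−1.39) × 2740×10^-6 = 1.116×10^-4 mol/L
α₀ = 1/(1 + K1/[H⁺] + K1K2/[H⁺]²) = 1/(1 + 10^+0.03 + 10^-3.79) = 0.4827
DIC = [CO2*]/α₀ = 1.116×10^-4 / 0.4827 = 0.2312 mmol/L
CA = (α₁ + 2α₂)·DIC = (0.5172 + 2×7.828×10^-5) × 0.2312 = 0.120 mmol/L

CA = 0.120 mmol/L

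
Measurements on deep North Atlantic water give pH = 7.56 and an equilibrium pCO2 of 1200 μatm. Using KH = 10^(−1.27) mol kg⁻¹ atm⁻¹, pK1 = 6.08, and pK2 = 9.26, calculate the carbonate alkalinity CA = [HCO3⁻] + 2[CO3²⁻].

[CO2*] = KH · pCO2 = 10^(−1.27) × 1200×10^-6 = 6.444×10^-5 mol/kg
α₀ = 1/(1 + K1/[H⁺] + K1K2/[H⁺]²) = 1/(1 + 10^+1.48 + 10^-0.22) = 0.03144
DIC = [CO2*]/α₀ = 6.444×10^-5 / 0.03144 = 2.049 mmol/kg
CA = (α₁ + 2α₂)·DIC = (0.9496 + 2×0.01895) × 2.049 = 2.02 mmol/kg

CA = 2.02 mmol/kg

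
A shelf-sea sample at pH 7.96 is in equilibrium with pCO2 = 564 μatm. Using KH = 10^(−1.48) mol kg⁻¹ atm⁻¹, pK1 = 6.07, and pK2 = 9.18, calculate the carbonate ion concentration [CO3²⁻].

[CO3²⁻] = 0.0874 mmol/kg

[CO2*] = KH · pCO2 = 10^(−1.48) × 564×10^-6 = 1.868×10^-5 mol/kg
α₀ = 1/(1 + K1/[H⁺] + K1K2/[H⁺]²) = 1/(1 + 10^+1.89 + 10^+0.67) = 0.01200
DIC = [CO2*]/α₀ = 1.868×10^-5 / 0.01200 = 1.556 mmol/kg
[CO3²⁻] = α₂·DIC; α₂ = 0.05615, so [CO3²⁻] = 0.05615 × 1.556 = 0.0874 mmol/kg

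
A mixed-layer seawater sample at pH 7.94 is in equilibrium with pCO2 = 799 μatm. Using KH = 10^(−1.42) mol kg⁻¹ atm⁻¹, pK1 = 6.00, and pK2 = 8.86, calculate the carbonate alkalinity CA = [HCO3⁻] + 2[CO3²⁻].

CA = 3.28 mmol/kg

[CO2*] = KH · pCO2 = 10^(−1.42) × 799×10^-6 = 3.038×10^-5 mol/kg
α₀ = 1/(1 + K1/[H⁺] + K1K2/[H⁺]²) = 1/(1 + 10^+1.94 + 10^+1.02) = 0.01015
DIC = [CO2*]/α₀ = 3.038×10^-5 / 0.01015 = 2.994 mmol/kg
CA = (α₁ + 2α₂)·DIC = (0.8836 + 2×0.1062) × 2.994 = 3.28 mmol/kg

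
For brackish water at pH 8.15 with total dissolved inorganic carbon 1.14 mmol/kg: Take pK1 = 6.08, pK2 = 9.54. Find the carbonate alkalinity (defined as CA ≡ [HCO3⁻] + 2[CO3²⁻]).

CA = [HCO3⁻] + 2[CO3²⁻] = (α₁ + 2α₂)·DIC
At pH 8.15: [H⁺]/K1 = 10^-2.07 = 0.0085114, K2/[H⁺] = 10^-1.39 = 0.040738
α₁ = 1/(1 + 0.0085114 + 0.040738) = 1/1.0492 = 0.9531; α₂ = α₁·K2/[H⁺] = 0.03883
α₁ + 2α₂ = 1.0307
CA = 1.0307 × 1.14 = 1.18 mmol/kg

CA = 1.18 mmol/kg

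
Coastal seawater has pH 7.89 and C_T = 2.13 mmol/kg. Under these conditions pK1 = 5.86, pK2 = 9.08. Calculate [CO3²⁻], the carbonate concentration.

α₂ = 1 / (1 + [H⁺]/K2 + [H⁺]²/(K1K2)) = 1 / (1 + 10^+1.19 + 10^-0.84)
   = 1 / (1 + 15.488 + 0.14454) = 1/16.633 = 0.06012
[CO3²⁻] = α₂ × DIC = 0.06012 × 2.13 = 0.128 mmol/kg

[CO3²⁻] = 0.128 mmol/kg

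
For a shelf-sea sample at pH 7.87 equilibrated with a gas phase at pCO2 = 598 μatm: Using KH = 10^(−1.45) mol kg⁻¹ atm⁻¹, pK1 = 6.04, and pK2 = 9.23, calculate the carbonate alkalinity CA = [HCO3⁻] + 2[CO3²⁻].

CA = 1.56 mmol/kg

[CO2*] = KH · pCO2 = 10^(−1.45) × 598×10^-6 = 2.122×10^-5 mol/kg
α₀ = 1/(1 + K1/[H⁺] + K1K2/[H⁺]²) = 1/(1 + 10^+1.83 + 10^+0.47) = 0.01397
DIC = [CO2*]/α₀ = 2.122×10^-5 / 0.01397 = 1.518 mmol/kg
CA = (α₁ + 2α₂)·DIC = (0.9448 + 2×0.04124) × 1.518 = 1.56 mmol/kg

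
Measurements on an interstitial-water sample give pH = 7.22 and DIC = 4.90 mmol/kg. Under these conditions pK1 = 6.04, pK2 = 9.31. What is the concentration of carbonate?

α₂ = 1 / (1 + [H⁺]/K2 + [H⁺]²/(K1K2)) = 1 / (1 + 10^+2.09 + 10^+0.91)
   = 1 / (1 + 123.03 + 8.1283) = 1/132.16 = 0.007567
[CO3²⁻] = α₂ × DIC = 0.007567 × 4.90 = 0.0371 mmol/kg

[CO3²⁻] = 0.0371 mmol/kg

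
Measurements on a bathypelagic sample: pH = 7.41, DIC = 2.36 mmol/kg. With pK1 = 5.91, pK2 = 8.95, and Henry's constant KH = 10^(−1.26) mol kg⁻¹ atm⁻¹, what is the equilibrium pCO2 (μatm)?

α₀ = 1 / (1 + K1/[H⁺] + K1K2/[H⁺]²) = 1 / (1 + 10^+1.50 + 10^-0.04)
   = 1 / (1 + 31.623 + 0.91201) = 1/33.535 = 0.02982
[CO2*] = α₀ × DIC = 0.02982 × 2.36 = 0.07037 mmol/kg
pCO2 = [CO2*]/KH = 7.037×10^-5 / 5.495×10^-2 = 1280 μatm

pCO2 = 1280 μatm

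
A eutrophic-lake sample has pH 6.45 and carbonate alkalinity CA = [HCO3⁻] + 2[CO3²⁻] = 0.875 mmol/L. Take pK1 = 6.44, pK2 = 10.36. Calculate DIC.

CA = [HCO3⁻] + 2[CO3²⁻] = (α₁ + 2α₂)·DIC
At pH 6.45: [H⁺]/K1 = 10^-0.01 = 0.97724, K2/[H⁺] = 10^-3.91 = 0.00012303
α₁ = 1/(1 + 0.97724 + 0.00012303) = 1/1.9774 = 0.5057; α₂ = α₁·K2/[H⁺] = 6.222×10^-5
α₁ + 2α₂ = 0.5058
DIC = CA / (α₁ + 2α₂) = 0.875 / 0.5058 = 1.73 mmol/L

DIC = 1.73 mmol/L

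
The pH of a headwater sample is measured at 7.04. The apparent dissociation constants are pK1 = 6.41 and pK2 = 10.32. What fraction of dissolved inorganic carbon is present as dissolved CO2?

α₀ = 0.190

α₀ = 1 / (1 + K1/[H⁺] + K1K2/[H⁺]²) = 1 / (1 + 10^+0.63 + 10^-2.65)
   = 1 / (1 + 4.2658 + 0.0022387) = 1/5.2680 = 0.1898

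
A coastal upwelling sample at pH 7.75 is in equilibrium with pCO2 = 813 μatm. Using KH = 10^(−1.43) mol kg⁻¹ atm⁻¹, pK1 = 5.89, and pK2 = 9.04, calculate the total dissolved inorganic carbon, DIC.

[CO2*] = KH · pCO2 = 10^(−1.43) × 813×10^-6 = 3.021×10^-5 mol/kg
α₀ = 1/(1 + K1/[H⁺] + K1K2/[H⁺]²) = 1/(1 + 10^+1.86 + 10^+0.57) = 0.01296
DIC = [CO2*]/α₀ = 3.021×10^-5 / 0.01296 = 2.33 mmol/kg

DIC = 2.33 mmol/kg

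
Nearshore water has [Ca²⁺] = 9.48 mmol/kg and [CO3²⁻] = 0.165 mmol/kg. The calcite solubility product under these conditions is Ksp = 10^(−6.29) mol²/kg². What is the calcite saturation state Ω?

Ω = 3.05

Ksp = 10^(−6.29) = 5.129×10^-7
Ω = [Ca²⁺][CO3²⁻]/Ksp = (9.48×10^-3)(0.165×10^-3) / 5.129×10^-7 = 3.05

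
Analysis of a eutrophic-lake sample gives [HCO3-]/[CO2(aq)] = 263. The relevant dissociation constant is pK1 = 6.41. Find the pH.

pH = 8.83

From K1 = [H⁺][HCO3-]/[CO2(aq)]:  pH = pK1 + log₁₀([HCO3-]/[CO2(aq)])
log₁₀(263) = +2.420
pH = 6.41 + (+2.420) = 8.83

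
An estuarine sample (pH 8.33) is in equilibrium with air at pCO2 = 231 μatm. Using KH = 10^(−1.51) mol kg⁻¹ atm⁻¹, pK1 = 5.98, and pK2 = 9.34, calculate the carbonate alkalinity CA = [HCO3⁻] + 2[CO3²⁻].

[CO2*] = KH · pCO2 = 10^(−1.51) × 231×10^-6 = 7.139×10^-6 mol/kg
α₀ = 1/(1 + K1/[H⁺] + K1K2/[H⁺]²) = 1/(1 + 10^+2.35 + 10^+1.34) = 0.004053
DIC = [CO2*]/α₀ = 7.139×10^-6 / 0.004053 = 1.761 mmol/kg
CA = (α₁ + 2α₂)·DIC = (0.9073 + 2×0.08866) × 1.761 = 1.91 mmol/kg

CA = 1.91 mmol/kg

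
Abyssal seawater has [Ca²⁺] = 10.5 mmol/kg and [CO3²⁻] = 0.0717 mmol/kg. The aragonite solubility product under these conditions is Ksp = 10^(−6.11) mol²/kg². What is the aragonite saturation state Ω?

Ω = 0.970

Ksp = 10^(−6.11) = 7.762×10^-7
Ω = [Ca²⁺][CO3²⁻]/Ksp = (10.5×10^-3)(0.0717×10^-3) / 7.762×10^-7 = 0.970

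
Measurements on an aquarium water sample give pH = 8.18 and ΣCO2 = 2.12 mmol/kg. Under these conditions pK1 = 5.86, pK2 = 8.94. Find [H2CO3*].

α₀ = 1 / (1 + K1/[H⁺] + K1K2/[H⁺]²) = 1 / (1 + 10^+2.32 + 10^+1.56)
   = 1 / (1 + 208.93 + 36.308) = 1/246.24 = 0.004061
[CO2*] = α₀ × DIC = 0.004061 × 2.12 = 0.00861 mmol/kg = 8.61 μmol/kg

[CO2*] = 8.61 μmol/kg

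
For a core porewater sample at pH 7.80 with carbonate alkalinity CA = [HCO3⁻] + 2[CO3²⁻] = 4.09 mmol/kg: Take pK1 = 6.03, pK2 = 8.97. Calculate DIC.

DIC = 3.91 mmol/kg

CA = [HCO3⁻] + 2[CO3²⁻] = (α₁ + 2α₂)·DIC
At pH 7.80: [H⁺]/K1 = 10^-1.77 = 0.016982, K2/[H⁺] = 10^-1.17 = 0.067608
α₁ = 1/(1 + 0.016982 + 0.067608) = 1/1.0846 = 0.9220; α₂ = α₁·K2/[H⁺] = 0.06234
α₁ + 2α₂ = 1.0467
DIC = CA / (α₁ + 2α₂) = 4.09 / 1.0467 = 3.91 mmol/kg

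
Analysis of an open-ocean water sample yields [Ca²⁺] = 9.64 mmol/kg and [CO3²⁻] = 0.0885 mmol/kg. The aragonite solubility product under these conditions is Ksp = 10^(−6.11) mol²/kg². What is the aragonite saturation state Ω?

Ksp = 10^(−6.11) = 7.762×10^-7
Ω = [Ca²⁺][CO3²⁻]/Ksp = (9.64×10^-3)(0.0885×10^-3) / 7.762×10^-7 = 1.10

Ω = 1.10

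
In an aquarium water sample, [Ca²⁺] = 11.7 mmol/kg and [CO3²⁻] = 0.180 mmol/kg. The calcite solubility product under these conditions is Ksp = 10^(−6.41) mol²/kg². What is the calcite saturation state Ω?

Ksp = 10^(−6.41) = 3.890×10^-7
Ω = [Ca²⁺][CO3²⁻]/Ksp = (11.7×10^-3)(0.180×10^-3) / 3.890×10^-7 = 5.41

Ω = 5.41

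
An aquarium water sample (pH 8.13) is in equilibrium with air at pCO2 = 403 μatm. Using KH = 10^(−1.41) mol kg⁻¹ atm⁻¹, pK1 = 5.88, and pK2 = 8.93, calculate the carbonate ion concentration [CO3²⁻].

[CO3²⁻] = 0.442 mmol/kg

[CO2*] = KH · pCO2 = 10^(−1.41) × 403×10^-6 = 1.568×10^-5 mol/kg
α₀ = 1/(1 + K1/[H⁺] + K1K2/[H⁺]²) = 1/(1 + 10^+2.25 + 10^+1.45) = 0.004831
DIC = [CO2*]/α₀ = 1.568×10^-5 / 0.004831 = 3.246 mmol/kg
[CO3²⁻] = α₂·DIC; α₂ = 0.1361, so [CO3²⁻] = 0.1361 × 3.246 = 0.442 mmol/kg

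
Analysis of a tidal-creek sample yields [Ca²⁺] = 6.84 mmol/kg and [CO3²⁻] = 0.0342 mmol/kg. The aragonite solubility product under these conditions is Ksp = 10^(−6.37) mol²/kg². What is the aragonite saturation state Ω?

Ksp = 10^(−6.37) = 4.266×10^-7
Ω = [Ca²⁺][CO3²⁻]/Ksp = (6.84×10^-3)(0.0342×10^-3) / 4.266×10^-7 = 0.548

Ω = 0.548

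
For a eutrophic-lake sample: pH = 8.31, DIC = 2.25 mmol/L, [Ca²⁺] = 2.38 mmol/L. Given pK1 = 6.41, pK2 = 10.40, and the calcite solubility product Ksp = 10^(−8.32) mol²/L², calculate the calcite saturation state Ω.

Ω = 8.91

α₂ = 1 / (1 + [H⁺]/K2 + [H⁺]²/(K1K2)) = 1 / (1 + 10^+2.09 + 10^+0.19)
   = 1 / (1 + 123.03 + 1.5488) = 1/125.58 = 0.007963
[CO3²⁻] = α₂ × DIC = 0.007963 × 2.25 = 0.01792 mmol/L = 17.92 μmol/L
Ksp = 10^(−8.32) = 4.786×10^-9
Ω = [Ca²⁺][CO3²⁻]/Ksp = (2.38×10^-3)(1.792×10^-5) / 4.786×10^-9 = 8.91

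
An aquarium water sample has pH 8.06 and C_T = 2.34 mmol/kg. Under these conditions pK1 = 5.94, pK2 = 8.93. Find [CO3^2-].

[CO3²⁻] = 0.276 mmol/kg

α₂ = 1 / (1 + [H⁺]/K2 + [H⁺]²/(K1K2)) = 1 / (1 + 10^+0.87 + 10^-1.25)
   = 1 / (1 + 7.4131 + 0.056234) = 1/8.4693 = 0.1181
[CO3²⁻] = α₂ × DIC = 0.1181 × 2.34 = 0.276 mmol/kg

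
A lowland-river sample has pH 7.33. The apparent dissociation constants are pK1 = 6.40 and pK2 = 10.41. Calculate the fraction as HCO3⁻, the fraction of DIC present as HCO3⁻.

α₁ = 1 / (1 + [H⁺]/K1 + K2/[H⁺]) = 1 / (1 + 10^-0.93 + 10^-3.08)
   = 1 / (1 + 0.11749 + 0.00083176) = 1/1.1183 = 0.8942

α₁ = 0.894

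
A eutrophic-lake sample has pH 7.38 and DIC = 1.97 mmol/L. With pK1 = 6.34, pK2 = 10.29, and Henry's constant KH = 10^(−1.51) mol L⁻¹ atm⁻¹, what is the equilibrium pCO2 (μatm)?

α₀ = 1 / (1 + K1/[H⁺] + K1K2/[H⁺]²) = 1 / (1 + 10^+1.04 + 10^-1.87)
   = 1 / (1 + 10.965 + 0.013490) = 1/11.978 = 0.08348
[CO2*] = α₀ × DIC = 0.08348 × 1.97 = 0.1645 mmol/L
pCO2 = [CO2*]/KH = 1.645×10^-4 / 3.090×10^-2 = 5320 μatm

pCO2 = 5320 μatm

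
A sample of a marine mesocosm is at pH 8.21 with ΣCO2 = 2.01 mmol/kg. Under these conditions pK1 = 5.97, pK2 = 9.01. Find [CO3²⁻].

α₂ = 1 / (1 + [H⁺]/K2 + [H⁺]²/(K1K2)) = 1 / (1 + 10^+0.80 + 10^-1.44)
   = 1 / (1 + 6.3096 + 0.036308) = 1/7.3459 = 0.1361
[CO3²⁻] = α₂ × DIC = 0.1361 × 2.01 = 0.274 mmol/kg

[CO3²⁻] = 0.274 mmol/kg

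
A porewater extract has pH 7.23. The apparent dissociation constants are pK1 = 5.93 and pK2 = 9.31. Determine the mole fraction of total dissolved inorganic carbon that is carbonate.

α₂ = 1 / (1 + [H⁺]/K2 + [H⁺]²/(K1K2)) = 1 / (1 + 10^+2.08 + 10^+0.78)
   = 1 / (1 + 120.23 + 6.0256) = 1/127.25 = 0.007858

α₂ = 0.00786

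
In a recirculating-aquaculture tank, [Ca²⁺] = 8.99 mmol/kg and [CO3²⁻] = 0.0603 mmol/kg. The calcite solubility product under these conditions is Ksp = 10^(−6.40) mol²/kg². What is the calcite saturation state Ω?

Ksp = 10^(−6.40) = 3.981×10^-7
Ω = [Ca²⁺][CO3²⁻]/Ksp = (8.99×10^-3)(0.0603×10^-3) / 3.981×10^-7 = 1.36

Ω = 1.36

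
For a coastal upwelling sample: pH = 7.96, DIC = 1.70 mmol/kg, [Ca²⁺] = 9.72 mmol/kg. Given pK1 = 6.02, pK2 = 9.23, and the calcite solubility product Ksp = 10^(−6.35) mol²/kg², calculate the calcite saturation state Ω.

Ω = 1.87

α₂ = 1 / (1 + [H⁺]/K2 + [H⁺]²/(K1K2)) = 1 / (1 + 10^+1.27 + 10^-0.67)
   = 1 / (1 + 18.621 + 0.21380) = 1/19.835 = 0.05042
[CO3²⁻] = α₂ × DIC = 0.05042 × 1.70 = 0.08571 mmol/kg
Ksp = 10^(−6.35) = 4.467×10^-7
Ω = [Ca²⁺][CO3²⁻]/Ksp = (9.72×10^-3)(8.571×10^-5) / 4.467×10^-7 = 1.87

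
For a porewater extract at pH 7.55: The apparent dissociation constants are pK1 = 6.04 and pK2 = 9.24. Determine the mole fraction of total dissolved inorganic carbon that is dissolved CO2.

α₀ = 0.0294

α₀ = 1 / (1 + K1/[H⁺] + K1K2/[H⁺]²) = 1 / (1 + 10^+1.51 + 10^-0.18)
   = 1 / (1 + 32.359 + 0.66069) = 1/34.020 = 0.02939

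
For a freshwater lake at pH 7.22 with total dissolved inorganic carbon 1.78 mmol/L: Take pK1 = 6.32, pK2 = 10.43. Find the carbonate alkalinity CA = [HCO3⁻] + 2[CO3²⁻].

CA = 1.58 mmol/L

CA = [HCO3⁻] + 2[CO3²⁻] = (α₁ + 2α₂)·DIC
At pH 7.22: [H⁺]/K1 = 10^-0.90 = 0.12589, K2/[H⁺] = 10^-3.21 = 0.00061660
α₁ = 1/(1 + 0.12589 + 0.00061660) = 1/1.1265 = 0.8877; α₂ = α₁·K2/[H⁺] = 0.0005474
α₁ + 2α₂ = 0.8888
CA = 0.8888 × 1.78 = 1.58 mmol/L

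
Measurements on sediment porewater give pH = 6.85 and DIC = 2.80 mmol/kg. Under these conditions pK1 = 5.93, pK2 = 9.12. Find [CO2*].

α₀ = 1 / (1 + K1/[H⁺] + K1K2/[H⁺]²) = 1 / (1 + 10^+0.92 + 10^-1.35)
   = 1 / (1 + 8.3176 + 0.044668) = 1/9.3623 = 0.1068
[CO2*] = α₀ × DIC = 0.1068 × 2.80 = 0.299 mmol/kg

[CO2*] = 0.299 mmol/kg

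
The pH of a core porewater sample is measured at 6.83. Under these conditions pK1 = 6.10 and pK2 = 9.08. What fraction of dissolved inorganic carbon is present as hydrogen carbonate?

α₁ = 1 / (1 + [H⁺]/K1 + K2/[H⁺]) = 1 / (1 + 10^-0.73 + 10^-2.25)
   = 1 / (1 + 0.18621 + 0.0056234) = 1/1.1918 = 0.8390

α₁ = 0.839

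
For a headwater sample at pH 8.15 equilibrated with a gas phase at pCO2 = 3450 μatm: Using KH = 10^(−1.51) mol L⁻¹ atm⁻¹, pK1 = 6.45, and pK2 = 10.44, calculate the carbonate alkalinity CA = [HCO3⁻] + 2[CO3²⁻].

[CO2*] = KH · pCO2 = 10^(−1.51) × 3450×10^-6 = 1.066×10^-4 mol/L
α₀ = 1/(1 + K1/[H⁺] + K1K2/[H⁺]²) = 1/(1 + 10^+1.70 + 10^-0.59) = 0.01946
DIC = [CO2*]/α₀ = 1.066×10^-4 / 0.01946 = 5.477 mmol/L
CA = (α₁ + 2α₂)·DIC = (0.9755 + 2×0.005003) × 5.477 = 5.40 mmol/L

CA = 5.40 mmol/L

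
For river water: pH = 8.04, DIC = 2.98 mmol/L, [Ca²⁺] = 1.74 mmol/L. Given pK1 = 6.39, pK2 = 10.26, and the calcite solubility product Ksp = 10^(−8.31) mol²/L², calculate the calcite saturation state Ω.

Ω = 6.20

α₂ = 1 / (1 + [H⁺]/K2 + [H⁺]²/(K1K2)) = 1 / (1 + 10^+2.22 + 10^+0.57)
   = 1 / (1 + 165.96 + 3.7154) = 1/170.67 = 0.005859
[CO3²⁻] = α₂ × DIC = 0.005859 × 2.98 = 0.01746 mmol/L = 17.46 μmol/L
Ksp = 10^(−8.31) = 4.898×10^-9
Ω = [Ca²⁺][CO3²⁻]/Ksp = (1.74×10^-3)(1.746×10^-5) / 4.898×10^-9 = 6.20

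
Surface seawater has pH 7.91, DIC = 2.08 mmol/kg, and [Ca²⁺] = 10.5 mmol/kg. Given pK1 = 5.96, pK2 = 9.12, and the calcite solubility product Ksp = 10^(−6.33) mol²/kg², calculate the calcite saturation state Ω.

α₂ = 1 / (1 + [H⁺]/K2 + [H⁺]²/(K1K2)) = 1 / (1 + 10^+1.21 + 10^-0.74)
   = 1 / (1 + 16.218 + 0.18197) = 1/17.400 = 0.05747
[CO3²⁻] = α₂ × DIC = 0.05747 × 2.08 = 0.1195 mmol/kg
Ksp = 10^(−6.33) = 4.677×10^-7
Ω = [Ca²⁺][CO3²⁻]/Ksp = (10.5×10^-3)(1.195×10^-4) / 4.677×10^-7 = 2.68

Ω = 2.68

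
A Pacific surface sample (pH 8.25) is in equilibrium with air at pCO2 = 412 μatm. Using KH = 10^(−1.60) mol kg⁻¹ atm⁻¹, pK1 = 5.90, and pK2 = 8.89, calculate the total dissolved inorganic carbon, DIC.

DIC = 2.86 mmol/kg

[CO2*] = KH · pCO2 = 10^(−1.60) × 412×10^-6 = 1.035×10^-5 mol/kg
α₀ = 1/(1 + K1/[H⁺] + K1K2/[H⁺]²) = 1/(1 + 10^+2.35 + 10^+1.71) = 0.003621
DIC = [CO2*]/α₀ = 1.035×10^-5 / 0.003621 = 2.86 mmol/kg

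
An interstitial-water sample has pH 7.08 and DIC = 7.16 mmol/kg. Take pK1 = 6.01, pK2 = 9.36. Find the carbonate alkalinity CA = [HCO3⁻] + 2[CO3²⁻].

CA = 6.64 mmol/kg

CA = [HCO3⁻] + 2[CO3²⁻] = (α₁ + 2α₂)·DIC
At pH 7.08: [H⁺]/K1 = 10^-1.07 = 0.085114, K2/[H⁺] = 10^-2.28 = 0.0052481
α₁ = 1/(1 + 0.085114 + 0.0052481) = 1/1.0904 = 0.9171; α₂ = α₁·K2/[H⁺] = 0.004813
α₁ + 2α₂ = 0.9268
CA = 0.9268 × 7.16 = 6.64 mmol/kg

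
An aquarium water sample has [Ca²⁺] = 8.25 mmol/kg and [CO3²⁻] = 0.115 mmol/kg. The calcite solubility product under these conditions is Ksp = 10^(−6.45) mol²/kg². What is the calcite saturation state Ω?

Ω = 2.67

Ksp = 10^(−6.45) = 3.548×10^-7
Ω = [Ca²⁺][CO3²⁻]/Ksp = (8.25×10^-3)(0.115×10^-3) / 3.548×10^-7 = 2.67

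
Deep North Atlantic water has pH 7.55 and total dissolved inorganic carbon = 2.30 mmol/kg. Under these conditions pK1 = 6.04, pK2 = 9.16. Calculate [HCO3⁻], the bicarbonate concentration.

α₁ = 1 / (1 + [H⁺]/K1 + K2/[H⁺]) = 1 / (1 + 10^-1.51 + 10^-1.61)
   = 1 / (1 + 0.030903 + 0.024547) = 1/1.0555 = 0.9475
[HCO3⁻] = α₁ × DIC = 0.9475 × 2.30 = 2.18 mmol/kg

[HCO3⁻] = 2.18 mmol/kg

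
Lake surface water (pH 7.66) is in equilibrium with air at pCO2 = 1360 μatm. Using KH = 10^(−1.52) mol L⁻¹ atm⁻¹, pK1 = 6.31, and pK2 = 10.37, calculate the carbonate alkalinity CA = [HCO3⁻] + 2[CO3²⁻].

[CO2*] = KH · pCO2 = 10^(−1.52) × 1360×10^-6 = 4.107×10^-5 mol/L
α₀ = 1/(1 + K1/[H⁺] + K1K2/[H⁺]²) = 1/(1 + 10^+1.35 + 10^-1.36) = 0.04268
DIC = [CO2*]/α₀ = 4.107×10^-5 / 0.04268 = 0.9623 mmol/L
CA = (α₁ + 2α₂)·DIC = (0.9555 + 2×0.001863) × 0.9623 = 0.923 mmol/L

CA = 0.923 mmol/L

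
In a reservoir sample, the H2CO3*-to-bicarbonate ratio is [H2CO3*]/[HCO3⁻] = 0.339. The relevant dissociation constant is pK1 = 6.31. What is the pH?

From K1 = [H⁺][HCO3⁻]/[H2CO3*]:  pH = pK1 − log₁₀([H2CO3*]/[HCO3⁻])
log₁₀(0.339) = -0.470
pH = 6.31 − (-0.470) = 6.78

pH = 6.78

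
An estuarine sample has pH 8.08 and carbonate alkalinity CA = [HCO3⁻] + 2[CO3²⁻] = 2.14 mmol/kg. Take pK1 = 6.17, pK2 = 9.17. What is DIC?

CA = [HCO3⁻] + 2[CO3²⁻] = (α₁ + 2α₂)·DIC
At pH 8.08: [H⁺]/K1 = 10^-1.91 = 0.012303, K2/[H⁺] = 10^-1.09 = 0.081283
α₁ = 1/(1 + 0.012303 + 0.081283) = 1/1.0936 = 0.9144; α₂ = α₁·K2/[H⁺] = 0.07433
α₁ + 2α₂ = 1.0631
DIC = CA / (α₁ + 2α₂) = 2.14 / 1.0631 = 2.01 mmol/kg

DIC = 2.01 mmol/kg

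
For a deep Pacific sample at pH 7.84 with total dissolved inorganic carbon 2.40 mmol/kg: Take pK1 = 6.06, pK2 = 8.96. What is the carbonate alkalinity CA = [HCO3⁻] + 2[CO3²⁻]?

CA = [HCO3⁻] + 2[CO3²⁻] = (α₁ + 2α₂)·DIC
At pH 7.84: [H⁺]/K1 = 10^-1.78 = 0.016596, K2/[H⁺] = 10^-1.12 = 0.075858
α₁ = 1/(1 + 0.016596 + 0.075858) = 1/1.0925 = 0.9154; α₂ = α₁·K2/[H⁺] = 0.06944
α₁ + 2α₂ = 1.0542
CA = 1.0542 × 2.40 = 2.53 mmol/kg

CA = 2.53 mmol/kg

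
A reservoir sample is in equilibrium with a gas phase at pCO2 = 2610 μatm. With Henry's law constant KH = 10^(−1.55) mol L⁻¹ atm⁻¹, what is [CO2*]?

[CO2*] = 73.6 μmol/L

KH = 10^(−1.55) = 2.818×10^-2 mol L⁻¹ atm⁻¹
[CO2*] = KH · pCO2 = 2.818×10^-2 × 2610×10^-6 atm = 7.36×10^-5 mol/L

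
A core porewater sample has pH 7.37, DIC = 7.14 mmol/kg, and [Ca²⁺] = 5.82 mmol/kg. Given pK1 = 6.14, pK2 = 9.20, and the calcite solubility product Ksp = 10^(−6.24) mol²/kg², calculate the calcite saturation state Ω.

α₂ = 1 / (1 + [H⁺]/K2 + [H⁺]²/(K1K2)) = 1 / (1 + 10^+1.83 + 10^+0.60)
   = 1 / (1 + 67.608 + 3.9811) = 1/72.589 = 0.01378
[CO3²⁻] = α₂ × DIC = 0.01378 × 7.14 = 0.09836 mmol/kg
Ksp = 10^(−6.24) = 5.754×10^-7
Ω = [Ca²⁺][CO3²⁻]/Ksp = (5.82×10^-3)(9.836×10^-5) / 5.754×10^-7 = 0.995

Ω = 0.995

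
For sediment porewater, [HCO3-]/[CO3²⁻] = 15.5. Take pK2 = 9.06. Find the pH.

From K2 = [H⁺][CO3²⁻]/[HCO3-]:  pH = pK2 − log₁₀([HCO3-]/[CO3²⁻])
log₁₀(15.5) = +1.190
pH = 9.06 − (+1.190) = 7.87

pH = 7.87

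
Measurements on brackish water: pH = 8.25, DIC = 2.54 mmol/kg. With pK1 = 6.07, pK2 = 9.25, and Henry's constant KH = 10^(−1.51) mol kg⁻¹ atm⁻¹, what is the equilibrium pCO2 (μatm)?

pCO2 = 491 μatm

α₀ = 1 / (1 + K1/[H⁺] + K1K2/[H⁺]²) = 1 / (1 + 10^+2.18 + 10^+1.18)
   = 1 / (1 + 151.36 + 15.136) = 1/167.49 = 0.005970
[CO2*] = α₀ × DIC = 0.005970 × 2.54 = 0.01516 mmol/kg = 15.16 μmol/kg
pCO2 = [CO2*]/KH = 1.516×10^-5 / 3.090×10^-2 = 491 μatm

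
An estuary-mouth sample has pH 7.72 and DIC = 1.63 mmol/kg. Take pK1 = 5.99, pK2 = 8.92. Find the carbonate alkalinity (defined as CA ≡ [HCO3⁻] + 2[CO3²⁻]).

CA = 1.70 mmol/kg

CA = [HCO3⁻] + 2[CO3²⁻] = (α₁ + 2α₂)·DIC
At pH 7.72: [H⁺]/K1 = 10^-1.73 = 0.018621, K2/[H⁺] = 10^-1.20 = 0.063096
α₁ = 1/(1 + 0.018621 + 0.063096) = 1/1.0817 = 0.9245; α₂ = α₁·K2/[H⁺] = 0.05833
α₁ + 2α₂ = 1.0411
CA = 1.0411 × 1.63 = 1.70 mmol/kg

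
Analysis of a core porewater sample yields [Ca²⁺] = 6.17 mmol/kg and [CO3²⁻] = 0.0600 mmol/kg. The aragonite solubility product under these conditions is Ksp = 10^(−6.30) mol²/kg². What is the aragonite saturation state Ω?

Ksp = 10^(−6.30) = 5.012×10^-7
Ω = [Ca²⁺][CO3²⁻]/Ksp = (6.17×10^-3)(0.0600×10^-3) / 5.012×10^-7 = 0.739

Ω = 0.739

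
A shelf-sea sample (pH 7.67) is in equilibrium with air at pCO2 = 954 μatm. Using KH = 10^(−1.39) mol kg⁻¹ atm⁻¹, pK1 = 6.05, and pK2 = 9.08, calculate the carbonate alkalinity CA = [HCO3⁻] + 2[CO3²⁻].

[CO2*] = KH · pCO2 = 10^(−1.39) × 954×10^-6 = 3.886×10^-5 mol/kg
α₀ = 1/(1 + K1/[H⁺] + K1K2/[H⁺]²) = 1/(1 + 10^+1.62 + 10^+0.21) = 0.02257
DIC = [CO2*]/α₀ = 3.886×10^-5 / 0.02257 = 1.722 mmol/kg
CA = (α₁ + 2α₂)·DIC = (0.9408 + 2×0.03660) × 1.722 = 1.75 mmol/kg

CA = 1.75 mmol/kg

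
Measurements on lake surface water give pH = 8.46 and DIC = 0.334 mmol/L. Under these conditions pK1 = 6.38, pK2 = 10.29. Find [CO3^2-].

[CO3²⁻] = 4.83 μmol/L

α₂ = 1 / (1 + [H⁺]/K2 + [H⁺]²/(K1K2)) = 1 / (1 + 10^+1.83 + 10^-0.25)
   = 1 / (1 + 67.608 + 0.56234) = 1/69.171 = 0.01446
[CO3²⁻] = α₂ × DIC = 0.01446 × 0.334 = 0.00483 mmol/L = 4.83 μmol/L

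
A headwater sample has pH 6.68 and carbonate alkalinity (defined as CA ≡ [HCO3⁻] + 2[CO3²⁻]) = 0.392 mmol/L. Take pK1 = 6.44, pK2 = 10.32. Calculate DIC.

DIC = 0.617 mmol/L

CA = [HCO3⁻] + 2[CO3²⁻] = (α₁ + 2α₂)·DIC
At pH 6.68: [H⁺]/K1 = 10^-0.24 = 0.57544, K2/[H⁺] = 10^-3.64 = 0.00022909
α₁ = 1/(1 + 0.57544 + 0.00022909) = 1/1.5757 = 0.6347; α₂ = α₁·K2/[H⁺] = 0.0001454
α₁ + 2α₂ = 0.6349
DIC = CA / (α₁ + 2α₂) = 0.392 / 0.6349 = 0.617 mmol/L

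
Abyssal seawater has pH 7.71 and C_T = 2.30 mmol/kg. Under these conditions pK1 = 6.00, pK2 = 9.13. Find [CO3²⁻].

[CO3²⁻] = 0.0827 mmol/kg

α₂ = 1 / (1 + [H⁺]/K2 + [H⁺]²/(K1K2)) = 1 / (1 + 10^+1.42 + 10^-0.29)
   = 1 / (1 + 26.303 + 0.51286) = 1/27.816 = 0.03595
[CO3²⁻] = α₂ × DIC = 0.03595 × 2.30 = 0.0827 mmol/kg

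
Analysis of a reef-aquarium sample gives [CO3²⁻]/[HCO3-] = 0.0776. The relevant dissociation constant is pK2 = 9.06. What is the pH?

pH = 7.95

From K2 = [H⁺][CO3²⁻]/[HCO3-]:  pH = pK2 + log₁₀([CO3²⁻]/[HCO3-])
log₁₀(0.0776) = -1.110
pH = 9.06 + (-1.110) = 7.95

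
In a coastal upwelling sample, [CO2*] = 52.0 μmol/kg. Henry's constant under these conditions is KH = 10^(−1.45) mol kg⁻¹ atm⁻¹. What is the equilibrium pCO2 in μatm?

KH = 10^(−1.45) = 3.548×10^-2 mol kg⁻¹ atm⁻¹
pCO2 = [CO2*]/KH = 52.0×10^-6 / 3.548×10^-2 = 1.47×10^-3 atm = 1470 μatm

pCO2 = 1470 μatm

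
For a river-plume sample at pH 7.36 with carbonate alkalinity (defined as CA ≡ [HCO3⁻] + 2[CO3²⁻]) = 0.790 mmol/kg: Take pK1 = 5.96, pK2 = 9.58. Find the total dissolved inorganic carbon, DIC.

DIC = 0.816 mmol/kg

CA = [HCO3⁻] + 2[CO3²⁻] = (α₁ + 2α₂)·DIC
At pH 7.36: [H⁺]/K1 = 10^-1.40 = 0.039811, K2/[H⁺] = 10^-2.22 = 0.0060256
α₁ = 1/(1 + 0.039811 + 0.0060256) = 1/1.0458 = 0.9562; α₂ = α₁·K2/[H⁺] = 0.005762
α₁ + 2α₂ = 0.9677
DIC = CA / (α₁ + 2α₂) = 0.790 / 0.9677 = 0.816 mmol/kg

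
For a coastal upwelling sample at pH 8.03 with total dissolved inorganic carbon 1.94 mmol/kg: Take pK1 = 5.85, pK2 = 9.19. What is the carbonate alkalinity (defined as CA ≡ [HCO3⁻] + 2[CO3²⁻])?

CA = [HCO3⁻] + 2[CO3²⁻] = (α₁ + 2α₂)·DIC
At pH 8.03: [H⁺]/K1 = 10^-2.18 = 0.0066069, K2/[H⁺] = 10^-1.16 = 0.069183
α₁ = 1/(1 + 0.0066069 + 0.069183) = 1/1.0758 = 0.9295; α₂ = α₁·K2/[H⁺] = 0.06431
α₁ + 2α₂ = 1.0582
CA = 1.0582 × 1.94 = 2.05 mmol/kg

CA = 2.05 mmol/kg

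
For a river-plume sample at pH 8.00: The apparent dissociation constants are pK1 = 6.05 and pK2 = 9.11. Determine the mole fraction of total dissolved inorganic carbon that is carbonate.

α₂ = 0.0713

α₂ = 1 / (1 + [H⁺]/K2 + [H⁺]²/(K1K2)) = 1 / (1 + 10^+1.11 + 10^-0.84)
   = 1 / (1 + 12.882 + 0.14454) = 1/14.027 = 0.07129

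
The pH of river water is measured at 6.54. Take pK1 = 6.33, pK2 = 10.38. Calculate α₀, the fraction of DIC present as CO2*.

α₀ = 1 / (1 + K1/[H⁺] + K1K2/[H⁺]²) = 1 / (1 + 10^+0.21 + 10^-3.63)
   = 1 / (1 + 1.6218 + 0.00023442) = 1/2.6220 = 0.3814

α₀ = 0.381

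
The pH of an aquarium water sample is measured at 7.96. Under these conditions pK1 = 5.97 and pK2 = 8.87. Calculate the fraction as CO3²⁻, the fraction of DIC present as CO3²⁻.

α₂ = 0.109

α₂ = 1 / (1 + [H⁺]/K2 + [H⁺]²/(K1K2)) = 1 / (1 + 10^+0.91 + 10^-1.08)
   = 1 / (1 + 8.1283 + 0.083176) = 1/9.2115 = 0.1086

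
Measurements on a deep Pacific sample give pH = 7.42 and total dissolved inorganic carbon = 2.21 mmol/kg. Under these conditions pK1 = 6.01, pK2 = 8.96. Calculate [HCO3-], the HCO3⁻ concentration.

[HCO3⁻] = 2.07 mmol/kg

α₁ = 1 / (1 + [H⁺]/K1 + K2/[H⁺]) = 1 / (1 + 10^-1.41 + 10^-1.54)
   = 1 / (1 + 0.038905 + 0.028840) = 1/1.0677 = 0.9366
[HCO3⁻] = α₁ × DIC = 0.9366 × 2.21 = 2.07 mmol/kg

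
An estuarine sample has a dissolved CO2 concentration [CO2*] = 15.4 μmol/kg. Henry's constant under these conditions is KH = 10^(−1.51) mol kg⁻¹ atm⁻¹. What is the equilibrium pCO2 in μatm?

pCO2 = 498 μatm

KH = 10^(−1.51) = 3.090×10^-2 mol kg⁻¹ atm⁻¹
pCO2 = [CO2*]/KH = 15.4×10^-6 / 3.090×10^-2 = 4.98×10^-4 atm = 498 μatm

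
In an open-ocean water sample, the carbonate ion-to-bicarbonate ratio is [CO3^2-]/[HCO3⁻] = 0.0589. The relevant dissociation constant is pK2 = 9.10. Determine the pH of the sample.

pH = 7.87

From K2 = [H⁺][CO3^2-]/[HCO3⁻]:  pH = pK2 + log₁₀([CO3^2-]/[HCO3⁻])
log₁₀(0.0589) = -1.230
pH = 9.10 + (-1.230) = 7.87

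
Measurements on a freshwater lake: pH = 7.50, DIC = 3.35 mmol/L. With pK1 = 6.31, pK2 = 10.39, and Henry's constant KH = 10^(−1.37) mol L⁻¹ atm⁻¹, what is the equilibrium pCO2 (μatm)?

α₀ = 1 / (1 + K1/[H⁺] + K1K2/[H⁺]²) = 1 / (1 + 10^+1.19 + 10^-1.70)
   = 1 / (1 + 15.488 + 0.019953) = 1/16.508 = 0.06058
[CO2*] = α₀ × DIC = 0.06058 × 3.35 = 0.2029 mmol/L
pCO2 = [CO2*]/KH = 2.029×10^-4 / 4.266×10^-2 = 4760 μatm

pCO2 = 4760 μatm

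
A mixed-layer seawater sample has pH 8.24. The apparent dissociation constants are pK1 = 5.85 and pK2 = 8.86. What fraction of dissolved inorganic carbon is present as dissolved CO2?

α₀ = 0.00327

α₀ = 1 / (1 + K1/[H⁺] + K1K2/[H⁺]²) = 1 / (1 + 10^+2.39 + 10^+1.77)
   = 1 / (1 + 245.47 + 58.884) = 1/305.36 = 0.003275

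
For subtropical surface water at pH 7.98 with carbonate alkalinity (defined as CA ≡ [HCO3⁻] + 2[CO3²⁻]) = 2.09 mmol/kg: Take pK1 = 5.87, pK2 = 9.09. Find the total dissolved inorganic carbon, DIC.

CA = [HCO3⁻] + 2[CO3²⁻] = (α₁ + 2α₂)·DIC
At pH 7.98: [H⁺]/K1 = 10^-2.11 = 0.0077625, K2/[H⁺] = 10^-1.11 = 0.077625
α₁ = 1/(1 + 0.0077625 + 0.077625) = 1/1.0854 = 0.9213; α₂ = α₁·K2/[H⁺] = 0.07152
α₁ + 2α₂ = 1.0644
DIC = CA / (α₁ + 2α₂) = 2.09 / 1.0644 = 1.96 mmol/kg

DIC = 1.96 mmol/kg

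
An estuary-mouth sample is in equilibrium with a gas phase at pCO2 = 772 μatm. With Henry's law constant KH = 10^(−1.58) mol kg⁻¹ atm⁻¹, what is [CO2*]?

KH = 10^(−1.58) = 2.630×10^-2 mol kg⁻¹ atm⁻¹
[CO2*] = KH · pCO2 = 2.630×10^-2 × 772×10^-6 atm = 2.03×10^-5 mol/kg

[CO2*] = 20.3 μmol/kg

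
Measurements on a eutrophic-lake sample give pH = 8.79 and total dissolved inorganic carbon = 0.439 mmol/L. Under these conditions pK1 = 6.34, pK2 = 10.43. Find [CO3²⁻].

α₂ = 1 / (1 + [H⁺]/K2 + [H⁺]²/(K1K2)) = 1 / (1 + 10^+1.64 + 10^-0.81)
   = 1 / (1 + 43.652 + 0.15488) = 1/44.806 = 0.02232
[CO3²⁻] = α₂ × DIC = 0.02232 × 0.439 = 0.00980 mmol/L = 9.80 μmol/L

[CO3²⁻] = 9.80 μmol/L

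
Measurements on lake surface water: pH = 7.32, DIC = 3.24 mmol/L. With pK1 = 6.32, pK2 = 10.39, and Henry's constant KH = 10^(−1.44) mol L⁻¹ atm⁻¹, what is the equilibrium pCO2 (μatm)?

pCO2 = 8110 μatm

α₀ = 1 / (1 + K1/[H⁺] + K1K2/[H⁺]²) = 1 / (1 + 10^+1.00 + 10^-2.07)
   = 1 / (1 + 10.000 + 0.0085114) = 1/11.009 = 0.09084
[CO2*] = α₀ × DIC = 0.09084 × 3.24 = 0.2943 mmol/L
pCO2 = [CO2*]/KH = 2.943×10^-4 / 3.631×10^-2 = 8110 μatm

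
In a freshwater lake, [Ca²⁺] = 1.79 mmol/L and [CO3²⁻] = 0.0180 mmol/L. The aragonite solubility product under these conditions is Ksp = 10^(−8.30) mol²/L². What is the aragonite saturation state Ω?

Ω = 6.43

Ksp = 10^(−8.30) = 5.012×10^-9
Ω = [Ca²⁺][CO3²⁻]/Ksp = (1.79×10^-3)(0.0180×10^-3) / 5.012×10^-9 = 6.43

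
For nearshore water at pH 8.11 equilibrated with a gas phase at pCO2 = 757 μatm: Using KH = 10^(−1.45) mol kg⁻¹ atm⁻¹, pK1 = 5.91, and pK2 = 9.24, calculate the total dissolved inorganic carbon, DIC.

[CO2*] = KH · pCO2 = 10^(−1.45) × 757×10^-6 = 2.686×10^-5 mol/kg
α₀ = 1/(1 + K1/[H⁺] + K1K2/[H⁺]²) = 1/(1 + 10^+2.20 + 10^+1.07) = 0.005840
DIC = [CO2*]/α₀ = 2.686×10^-5 / 0.005840 = 4.60 mmol/kg

DIC = 4.60 mmol/kg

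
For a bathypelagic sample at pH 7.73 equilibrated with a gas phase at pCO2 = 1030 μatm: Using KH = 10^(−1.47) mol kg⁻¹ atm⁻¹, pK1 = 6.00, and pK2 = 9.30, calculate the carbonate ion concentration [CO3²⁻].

[CO2*] = KH · pCO2 = 10^(−1.47) × 1030×10^-6 = 3.490×10^-5 mol/kg
α₀ = 1/(1 + K1/[H⁺] + K1K2/[H⁺]²) = 1/(1 + 10^+1.73 + 10^+0.16) = 0.01781
DIC = [CO2*]/α₀ = 3.490×10^-5 / 0.01781 = 1.960 mmol/kg
[CO3²⁻] = α₂·DIC; α₂ = 0.02574, so [CO3²⁻] = 0.02574 × 1.960 = 0.0504 mmol/kg

[CO3²⁻] = 0.0504 mmol/kg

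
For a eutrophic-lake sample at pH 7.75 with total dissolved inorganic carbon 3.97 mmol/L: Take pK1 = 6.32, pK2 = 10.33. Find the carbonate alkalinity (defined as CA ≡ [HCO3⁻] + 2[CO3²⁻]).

CA = [HCO3⁻] + 2[CO3²⁻] = (α₁ + 2α₂)·DIC
At pH 7.75: [H⁺]/K1 = 10^-1.43 = 0.037154, K2/[H⁺] = 10^-2.58 = 0.0026303
α₁ = 1/(1 + 0.037154 + 0.0026303) = 1/1.0398 = 0.9617; α₂ = α₁·K2/[H⁺] = 0.002530
α₁ + 2α₂ = 0.9668
CA = 0.9668 × 3.97 = 3.84 mmol/L

CA = 3.84 mmol/L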